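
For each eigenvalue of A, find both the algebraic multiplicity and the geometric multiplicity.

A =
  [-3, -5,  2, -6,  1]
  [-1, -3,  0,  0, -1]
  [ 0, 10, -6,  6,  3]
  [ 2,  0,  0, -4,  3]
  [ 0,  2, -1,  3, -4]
λ = -4: alg = 5, geom = 2

Step 1 — factor the characteristic polynomial to read off the algebraic multiplicities:
  χ_A(x) = (x + 4)^5

Step 2 — compute geometric multiplicities via the rank-nullity identity g(λ) = n − rank(A − λI):
  rank(A − (-4)·I) = 3, so dim ker(A − (-4)·I) = n − 3 = 2

Summary:
  λ = -4: algebraic multiplicity = 5, geometric multiplicity = 2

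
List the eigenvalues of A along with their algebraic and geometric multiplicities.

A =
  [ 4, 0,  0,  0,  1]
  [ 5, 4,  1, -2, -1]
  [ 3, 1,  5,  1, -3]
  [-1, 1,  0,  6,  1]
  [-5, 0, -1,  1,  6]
λ = 5: alg = 5, geom = 2

Step 1 — factor the characteristic polynomial to read off the algebraic multiplicities:
  χ_A(x) = (x - 5)^5

Step 2 — compute geometric multiplicities via the rank-nullity identity g(λ) = n − rank(A − λI):
  rank(A − (5)·I) = 3, so dim ker(A − (5)·I) = n − 3 = 2

Summary:
  λ = 5: algebraic multiplicity = 5, geometric multiplicity = 2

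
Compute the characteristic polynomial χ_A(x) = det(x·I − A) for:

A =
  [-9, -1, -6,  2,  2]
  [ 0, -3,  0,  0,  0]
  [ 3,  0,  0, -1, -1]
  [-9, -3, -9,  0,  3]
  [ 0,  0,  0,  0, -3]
x^5 + 15*x^4 + 90*x^3 + 270*x^2 + 405*x + 243

Expanding det(x·I − A) (e.g. by cofactor expansion or by noting that A is similar to its Jordan form J, which has the same characteristic polynomial as A) gives
  χ_A(x) = x^5 + 15*x^4 + 90*x^3 + 270*x^2 + 405*x + 243
which factors as (x + 3)^5. The eigenvalues (with algebraic multiplicities) are λ = -3 with multiplicity 5.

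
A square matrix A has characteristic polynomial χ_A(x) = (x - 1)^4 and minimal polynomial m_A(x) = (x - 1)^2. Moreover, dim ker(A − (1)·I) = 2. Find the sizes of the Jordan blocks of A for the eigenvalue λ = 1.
Block sizes for λ = 1: [2, 2]

Step 1 — from the characteristic polynomial, algebraic multiplicity of λ = 1 is 4. From dim ker(A − (1)·I) = 2, there are exactly 2 Jordan blocks for λ = 1.
Step 2 — from the minimal polynomial, the factor (x − 1)^2 tells us the largest block for λ = 1 has size 2.
Step 3 — with total size 4, 2 blocks, and largest block 2, the block sizes (in nonincreasing order) are [2, 2].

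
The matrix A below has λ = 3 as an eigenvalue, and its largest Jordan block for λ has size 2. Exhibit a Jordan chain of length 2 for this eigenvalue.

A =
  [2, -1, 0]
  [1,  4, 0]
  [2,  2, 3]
A Jordan chain for λ = 3 of length 2:
v_1 = (-1, 1, 2)ᵀ
v_2 = (1, 0, 0)ᵀ

Let N = A − (3)·I. We want v_2 with N^2 v_2 = 0 but N^1 v_2 ≠ 0; then v_{j-1} := N · v_j for j = 2, …, 2.

Pick v_2 = (1, 0, 0)ᵀ.
Then v_1 = N · v_2 = (-1, 1, 2)ᵀ.

Sanity check: (A − (3)·I) v_1 = (0, 0, 0)ᵀ = 0. ✓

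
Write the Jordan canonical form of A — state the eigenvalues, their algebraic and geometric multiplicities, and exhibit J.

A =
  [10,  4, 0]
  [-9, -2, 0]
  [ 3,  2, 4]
J_2(4) ⊕ J_1(4)

The characteristic polynomial is
  det(x·I − A) = x^3 - 12*x^2 + 48*x - 64 = (x - 4)^3

Eigenvalues and multiplicities (the geometric multiplicity of λ is n − rank(A − λI), which equals the number of Jordan blocks for λ):
  λ = 4: algebraic multiplicity = 3, geometric multiplicity = 2

Determining the block sizes for each eigenvalue:
  λ = 4: 2 blocks summing to 3 forces exactly one block of size 2 and the rest size 1 → block sizes [2, 1]

Assembling the blocks gives a Jordan form
J =
  [4, 1, 0]
  [0, 4, 0]
  [0, 0, 4]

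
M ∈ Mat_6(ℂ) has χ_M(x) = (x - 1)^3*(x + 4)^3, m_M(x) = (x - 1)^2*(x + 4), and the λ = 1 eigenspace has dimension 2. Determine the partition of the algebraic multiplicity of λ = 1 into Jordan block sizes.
Block sizes for λ = 1: [2, 1]

Step 1 — from the characteristic polynomial, algebraic multiplicity of λ = 1 is 3. From dim ker(M − (1)·I) = 2, there are exactly 2 Jordan blocks for λ = 1.
Step 2 — from the minimal polynomial, the factor (x − 1)^2 tells us the largest block for λ = 1 has size 2.
Step 3 — with total size 3, 2 blocks, and largest block 2, the block sizes (in nonincreasing order) are [2, 1].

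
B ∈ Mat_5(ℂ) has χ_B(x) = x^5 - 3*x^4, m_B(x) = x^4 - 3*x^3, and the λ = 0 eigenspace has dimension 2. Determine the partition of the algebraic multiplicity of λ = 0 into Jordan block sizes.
Block sizes for λ = 0: [3, 1]

Step 1 — from the characteristic polynomial, algebraic multiplicity of λ = 0 is 4. From dim ker(B − (0)·I) = 2, there are exactly 2 Jordan blocks for λ = 0.
Step 2 — from the minimal polynomial, the factor (x − 0)^3 tells us the largest block for λ = 0 has size 3.
Step 3 — with total size 4, 2 blocks, and largest block 3, the block sizes (in nonincreasing order) are [3, 1].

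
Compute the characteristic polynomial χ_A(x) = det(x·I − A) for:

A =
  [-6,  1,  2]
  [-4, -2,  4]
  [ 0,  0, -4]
x^3 + 12*x^2 + 48*x + 64

Expanding det(x·I − A) (e.g. by cofactor expansion or by noting that A is similar to its Jordan form J, which has the same characteristic polynomial as A) gives
  χ_A(x) = x^3 + 12*x^2 + 48*x + 64
which factors as (x + 4)^3. The eigenvalues (with algebraic multiplicities) are λ = -4 with multiplicity 3.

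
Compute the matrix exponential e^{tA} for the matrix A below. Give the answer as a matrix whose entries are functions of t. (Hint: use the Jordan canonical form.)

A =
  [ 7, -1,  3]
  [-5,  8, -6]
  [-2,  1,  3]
e^{tA} =
  [t*exp(6*t) + exp(6*t), -t*exp(6*t), 3*t*exp(6*t)]
  [-3*t^2*exp(6*t)/2 - 5*t*exp(6*t), 3*t^2*exp(6*t)/2 + 2*t*exp(6*t) + exp(6*t), -9*t^2*exp(6*t)/2 - 6*t*exp(6*t)]
  [-t^2*exp(6*t)/2 - 2*t*exp(6*t), t^2*exp(6*t)/2 + t*exp(6*t), -3*t^2*exp(6*t)/2 - 3*t*exp(6*t) + exp(6*t)]

Strategy: write A = P · J · P⁻¹ where J is a Jordan canonical form, so e^{tA} = P · e^{tJ} · P⁻¹, and e^{tJ} can be computed block-by-block.

A has Jordan form
J =
  [6, 1, 0]
  [0, 6, 1]
  [0, 0, 6]
(up to reordering of blocks).

Per-block formulas:
  For a 3×3 Jordan block J_3(6): exp(t · J_3(6)) = e^(6t)·(I + t·N + (t^2/2)·N^2), where N is the 3×3 nilpotent shift.

After assembling e^{tJ} and conjugating by P, we get:

e^{tA} =
  [t*exp(6*t) + exp(6*t), -t*exp(6*t), 3*t*exp(6*t)]
  [-3*t^2*exp(6*t)/2 - 5*t*exp(6*t), 3*t^2*exp(6*t)/2 + 2*t*exp(6*t) + exp(6*t), -9*t^2*exp(6*t)/2 - 6*t*exp(6*t)]
  [-t^2*exp(6*t)/2 - 2*t*exp(6*t), t^2*exp(6*t)/2 + t*exp(6*t), -3*t^2*exp(6*t)/2 - 3*t*exp(6*t) + exp(6*t)]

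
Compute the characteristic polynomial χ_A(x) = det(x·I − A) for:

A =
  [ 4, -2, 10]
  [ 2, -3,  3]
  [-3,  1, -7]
x^3 + 6*x^2 + 12*x + 8

Expanding det(x·I − A) (e.g. by cofactor expansion or by noting that A is similar to its Jordan form J, which has the same characteristic polynomial as A) gives
  χ_A(x) = x^3 + 6*x^2 + 12*x + 8
which factors as (x + 2)^3. The eigenvalues (with algebraic multiplicities) are λ = -2 with multiplicity 3.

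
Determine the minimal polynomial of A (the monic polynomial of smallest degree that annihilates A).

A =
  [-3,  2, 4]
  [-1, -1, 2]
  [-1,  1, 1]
x^3 + 3*x^2 + 3*x + 1

The characteristic polynomial is χ_A(x) = (x + 1)^3, so the eigenvalues are known. The minimal polynomial is
  m_A(x) = Π_λ (x − λ)^{k_λ}
where k_λ is the size of the *largest* Jordan block for λ (equivalently, the smallest k with (A − λI)^k v = 0 for every generalised eigenvector v of λ).

  λ = -1: largest Jordan block has size 3, contributing (x + 1)^3

So m_A(x) = (x + 1)^3 = x^3 + 3*x^2 + 3*x + 1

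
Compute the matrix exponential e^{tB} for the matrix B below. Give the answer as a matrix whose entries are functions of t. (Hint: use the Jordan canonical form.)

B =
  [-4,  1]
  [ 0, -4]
e^{tB} =
  [exp(-4*t), t*exp(-4*t)]
  [0, exp(-4*t)]

Strategy: write B = P · J · P⁻¹ where J is a Jordan canonical form, so e^{tB} = P · e^{tJ} · P⁻¹, and e^{tJ} can be computed block-by-block.

B has Jordan form
J =
  [-4,  1]
  [ 0, -4]
(up to reordering of blocks).

Per-block formulas:
  For a 2×2 Jordan block J_2(-4): exp(t · J_2(-4)) = e^(-4t)·(I + t·N), where N is the 2×2 nilpotent shift.

After assembling e^{tJ} and conjugating by P, we get:

e^{tB} =
  [exp(-4*t), t*exp(-4*t)]
  [0, exp(-4*t)]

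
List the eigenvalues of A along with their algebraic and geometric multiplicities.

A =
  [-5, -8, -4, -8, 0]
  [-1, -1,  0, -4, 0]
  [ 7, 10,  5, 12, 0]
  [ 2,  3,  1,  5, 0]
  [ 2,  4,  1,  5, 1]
λ = 1: alg = 5, geom = 2

Step 1 — factor the characteristic polynomial to read off the algebraic multiplicities:
  χ_A(x) = (x - 1)^5

Step 2 — compute geometric multiplicities via the rank-nullity identity g(λ) = n − rank(A − λI):
  rank(A − (1)·I) = 3, so dim ker(A − (1)·I) = n − 3 = 2

Summary:
  λ = 1: algebraic multiplicity = 5, geometric multiplicity = 2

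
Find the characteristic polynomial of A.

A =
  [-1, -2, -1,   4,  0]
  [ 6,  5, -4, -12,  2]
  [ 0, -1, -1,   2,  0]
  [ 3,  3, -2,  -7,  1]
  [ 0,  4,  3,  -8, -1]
x^5 + 5*x^4 + 10*x^3 + 10*x^2 + 5*x + 1

Expanding det(x·I − A) (e.g. by cofactor expansion or by noting that A is similar to its Jordan form J, which has the same characteristic polynomial as A) gives
  χ_A(x) = x^5 + 5*x^4 + 10*x^3 + 10*x^2 + 5*x + 1
which factors as (x + 1)^5. The eigenvalues (with algebraic multiplicities) are λ = -1 with multiplicity 5.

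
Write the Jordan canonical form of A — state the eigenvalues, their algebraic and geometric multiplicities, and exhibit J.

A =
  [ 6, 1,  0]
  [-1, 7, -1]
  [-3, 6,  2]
J_3(5)

The characteristic polynomial is
  det(x·I − A) = x^3 - 15*x^2 + 75*x - 125 = (x - 5)^3

Eigenvalues and multiplicities (the geometric multiplicity of λ is n − rank(A − λI), which equals the number of Jordan blocks for λ):
  λ = 5: algebraic multiplicity = 3, geometric multiplicity = 1

Determining the block sizes for each eigenvalue:
  λ = 5: one block (gm = 1), so the single block has size am = 3 → block sizes [3]

Assembling the blocks gives a Jordan form
J =
  [5, 1, 0]
  [0, 5, 1]
  [0, 0, 5]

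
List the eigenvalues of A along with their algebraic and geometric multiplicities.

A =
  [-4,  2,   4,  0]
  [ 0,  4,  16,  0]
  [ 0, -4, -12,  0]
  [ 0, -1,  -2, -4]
λ = -4: alg = 4, geom = 3

Step 1 — factor the characteristic polynomial to read off the algebraic multiplicities:
  χ_A(x) = (x + 4)^4

Step 2 — compute geometric multiplicities via the rank-nullity identity g(λ) = n − rank(A − λI):
  rank(A − (-4)·I) = 1, so dim ker(A − (-4)·I) = n − 1 = 3

Summary:
  λ = -4: algebraic multiplicity = 4, geometric multiplicity = 3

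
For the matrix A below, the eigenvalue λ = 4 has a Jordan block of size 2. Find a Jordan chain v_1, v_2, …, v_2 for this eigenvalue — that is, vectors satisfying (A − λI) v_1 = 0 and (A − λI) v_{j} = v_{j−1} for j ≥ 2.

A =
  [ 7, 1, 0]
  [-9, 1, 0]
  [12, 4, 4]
A Jordan chain for λ = 4 of length 2:
v_1 = (3, -9, 12)ᵀ
v_2 = (1, 0, 0)ᵀ

Let N = A − (4)·I. We want v_2 with N^2 v_2 = 0 but N^1 v_2 ≠ 0; then v_{j-1} := N · v_j for j = 2, …, 2.

Pick v_2 = (1, 0, 0)ᵀ.
Then v_1 = N · v_2 = (3, -9, 12)ᵀ.

Sanity check: (A − (4)·I) v_1 = (0, 0, 0)ᵀ = 0. ✓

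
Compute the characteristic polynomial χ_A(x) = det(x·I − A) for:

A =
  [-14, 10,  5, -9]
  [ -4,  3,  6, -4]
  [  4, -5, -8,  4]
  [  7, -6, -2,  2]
x^4 + 17*x^3 + 105*x^2 + 275*x + 250

Expanding det(x·I − A) (e.g. by cofactor expansion or by noting that A is similar to its Jordan form J, which has the same characteristic polynomial as A) gives
  χ_A(x) = x^4 + 17*x^3 + 105*x^2 + 275*x + 250
which factors as (x + 2)*(x + 5)^3. The eigenvalues (with algebraic multiplicities) are λ = -5 with multiplicity 3, λ = -2 with multiplicity 1.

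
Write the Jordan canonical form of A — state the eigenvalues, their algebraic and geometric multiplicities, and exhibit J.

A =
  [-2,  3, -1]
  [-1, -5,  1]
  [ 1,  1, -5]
J_3(-4)

The characteristic polynomial is
  det(x·I − A) = x^3 + 12*x^2 + 48*x + 64 = (x + 4)^3

Eigenvalues and multiplicities (the geometric multiplicity of λ is n − rank(A − λI), which equals the number of Jordan blocks for λ):
  λ = -4: algebraic multiplicity = 3, geometric multiplicity = 1

Determining the block sizes for each eigenvalue:
  λ = -4: one block (gm = 1), so the single block has size am = 3 → block sizes [3]

Assembling the blocks gives a Jordan form
J =
  [-4,  1,  0]
  [ 0, -4,  1]
  [ 0,  0, -4]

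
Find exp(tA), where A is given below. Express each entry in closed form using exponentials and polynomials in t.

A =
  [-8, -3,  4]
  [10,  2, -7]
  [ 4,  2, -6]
e^{tA} =
  [t^2*exp(-4*t) - 4*t*exp(-4*t) + exp(-4*t), t^2*exp(-4*t) - 3*t*exp(-4*t), -3*t^2*exp(-4*t)/2 + 4*t*exp(-4*t)]
  [-4*t^2*exp(-4*t) + 10*t*exp(-4*t), -4*t^2*exp(-4*t) + 6*t*exp(-4*t) + exp(-4*t), 6*t^2*exp(-4*t) - 7*t*exp(-4*t)]
  [-2*t^2*exp(-4*t) + 4*t*exp(-4*t), -2*t^2*exp(-4*t) + 2*t*exp(-4*t), 3*t^2*exp(-4*t) - 2*t*exp(-4*t) + exp(-4*t)]

Strategy: write A = P · J · P⁻¹ where J is a Jordan canonical form, so e^{tA} = P · e^{tJ} · P⁻¹, and e^{tJ} can be computed block-by-block.

A has Jordan form
J =
  [-4,  1,  0]
  [ 0, -4,  1]
  [ 0,  0, -4]
(up to reordering of blocks).

Per-block formulas:
  For a 3×3 Jordan block J_3(-4): exp(t · J_3(-4)) = e^(-4t)·(I + t·N + (t^2/2)·N^2), where N is the 3×3 nilpotent shift.

After assembling e^{tJ} and conjugating by P, we get:

e^{tA} =
  [t^2*exp(-4*t) - 4*t*exp(-4*t) + exp(-4*t), t^2*exp(-4*t) - 3*t*exp(-4*t), -3*t^2*exp(-4*t)/2 + 4*t*exp(-4*t)]
  [-4*t^2*exp(-4*t) + 10*t*exp(-4*t), -4*t^2*exp(-4*t) + 6*t*exp(-4*t) + exp(-4*t), 6*t^2*exp(-4*t) - 7*t*exp(-4*t)]
  [-2*t^2*exp(-4*t) + 4*t*exp(-4*t), -2*t^2*exp(-4*t) + 2*t*exp(-4*t), 3*t^2*exp(-4*t) - 2*t*exp(-4*t) + exp(-4*t)]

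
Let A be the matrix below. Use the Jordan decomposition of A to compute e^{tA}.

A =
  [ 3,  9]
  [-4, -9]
e^{tA} =
  [6*t*exp(-3*t) + exp(-3*t), 9*t*exp(-3*t)]
  [-4*t*exp(-3*t), -6*t*exp(-3*t) + exp(-3*t)]

Strategy: write A = P · J · P⁻¹ where J is a Jordan canonical form, so e^{tA} = P · e^{tJ} · P⁻¹, and e^{tJ} can be computed block-by-block.

A has Jordan form
J =
  [-3,  1]
  [ 0, -3]
(up to reordering of blocks).

Per-block formulas:
  For a 2×2 Jordan block J_2(-3): exp(t · J_2(-3)) = e^(-3t)·(I + t·N), where N is the 2×2 nilpotent shift.

After assembling e^{tJ} and conjugating by P, we get:

e^{tA} =
  [6*t*exp(-3*t) + exp(-3*t), 9*t*exp(-3*t)]
  [-4*t*exp(-3*t), -6*t*exp(-3*t) + exp(-3*t)]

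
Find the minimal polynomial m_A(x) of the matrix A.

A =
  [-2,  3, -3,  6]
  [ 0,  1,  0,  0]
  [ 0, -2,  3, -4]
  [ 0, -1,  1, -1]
x^3 - 3*x + 2

The characteristic polynomial is χ_A(x) = (x - 1)^3*(x + 2), so the eigenvalues are known. The minimal polynomial is
  m_A(x) = Π_λ (x − λ)^{k_λ}
where k_λ is the size of the *largest* Jordan block for λ (equivalently, the smallest k with (A − λI)^k v = 0 for every generalised eigenvector v of λ).

  λ = -2: largest Jordan block has size 1, contributing (x + 2)
  λ = 1: largest Jordan block has size 2, contributing (x − 1)^2

So m_A(x) = (x - 1)^2*(x + 2) = x^3 - 3*x + 2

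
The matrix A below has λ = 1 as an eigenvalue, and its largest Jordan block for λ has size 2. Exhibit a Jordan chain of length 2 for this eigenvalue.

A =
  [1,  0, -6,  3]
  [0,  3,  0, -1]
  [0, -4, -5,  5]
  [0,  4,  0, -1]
A Jordan chain for λ = 1 of length 2:
v_1 = (6, 2, 2, 4)ᵀ
v_2 = (0, 1, -1, 0)ᵀ

Let N = A − (1)·I. We want v_2 with N^2 v_2 = 0 but N^1 v_2 ≠ 0; then v_{j-1} := N · v_j for j = 2, …, 2.

Pick v_2 = (0, 1, -1, 0)ᵀ.
Then v_1 = N · v_2 = (6, 2, 2, 4)ᵀ.

Sanity check: (A − (1)·I) v_1 = (0, 0, 0, 0)ᵀ = 0. ✓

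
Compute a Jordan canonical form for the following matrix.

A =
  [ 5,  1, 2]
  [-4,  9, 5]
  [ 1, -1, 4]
J_3(6)

The characteristic polynomial is
  det(x·I − A) = x^3 - 18*x^2 + 108*x - 216 = (x - 6)^3

Eigenvalues and multiplicities (the geometric multiplicity of λ is n − rank(A − λI), which equals the number of Jordan blocks for λ):
  λ = 6: algebraic multiplicity = 3, geometric multiplicity = 1

Determining the block sizes for each eigenvalue:
  λ = 6: one block (gm = 1), so the single block has size am = 3 → block sizes [3]

Assembling the blocks gives a Jordan form
J =
  [6, 1, 0]
  [0, 6, 1]
  [0, 0, 6]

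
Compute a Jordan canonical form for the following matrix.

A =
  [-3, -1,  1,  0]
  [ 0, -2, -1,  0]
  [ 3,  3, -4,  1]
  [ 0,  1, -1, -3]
J_3(-3) ⊕ J_1(-3)

The characteristic polynomial is
  det(x·I − A) = x^4 + 12*x^3 + 54*x^2 + 108*x + 81 = (x + 3)^4

Eigenvalues and multiplicities (the geometric multiplicity of λ is n − rank(A − λI), which equals the number of Jordan blocks for λ):
  λ = -3: algebraic multiplicity = 4, geometric multiplicity = 2

Determining the block sizes for each eigenvalue:
  λ = -3: with am = 4 and gm = 2, the partition is not yet determined (e.g. several partitions of 4 into 2 parts exist). Let N = A − (-3)·I. Computing rank(N^1) = 2, rank(N^2) = 1, rank(N^3) = 0; the number of blocks of size ≥ j is rank(N^{j−1}) − rank(N^j), giving [2, 1, 1]. So we have 1 block(s) of size 3, 1 block(s) of size 1 → block sizes [3, 1]

Assembling the blocks gives a Jordan form
J =
  [-3,  1,  0,  0]
  [ 0, -3,  1,  0]
  [ 0,  0, -3,  0]
  [ 0,  0,  0, -3]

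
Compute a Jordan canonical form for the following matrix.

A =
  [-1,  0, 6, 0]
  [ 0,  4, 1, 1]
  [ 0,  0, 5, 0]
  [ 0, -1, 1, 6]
J_1(-1) ⊕ J_2(5) ⊕ J_1(5)

The characteristic polynomial is
  det(x·I − A) = x^4 - 14*x^3 + 60*x^2 - 50*x - 125 = (x - 5)^3*(x + 1)

Eigenvalues and multiplicities (the geometric multiplicity of λ is n − rank(A − λI), which equals the number of Jordan blocks for λ):
  λ = -1: algebraic multiplicity = 1, geometric multiplicity = 1
  λ = 5: algebraic multiplicity = 3, geometric multiplicity = 2

Determining the block sizes for each eigenvalue:
  λ = -1: one block (gm = 1), so the single block has size am = 1 → block sizes [1]
  λ = 5: 2 blocks summing to 3 forces exactly one block of size 2 and the rest size 1 → block sizes [2, 1]

Assembling the blocks gives a Jordan form
J =
  [-1, 0, 0, 0]
  [ 0, 5, 1, 0]
  [ 0, 0, 5, 0]
  [ 0, 0, 0, 5]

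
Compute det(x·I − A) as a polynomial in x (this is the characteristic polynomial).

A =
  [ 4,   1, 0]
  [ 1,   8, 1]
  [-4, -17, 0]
x^3 - 12*x^2 + 48*x - 64

Expanding det(x·I − A) (e.g. by cofactor expansion or by noting that A is similar to its Jordan form J, which has the same characteristic polynomial as A) gives
  χ_A(x) = x^3 - 12*x^2 + 48*x - 64
which factors as (x - 4)^3. The eigenvalues (with algebraic multiplicities) are λ = 4 with multiplicity 3.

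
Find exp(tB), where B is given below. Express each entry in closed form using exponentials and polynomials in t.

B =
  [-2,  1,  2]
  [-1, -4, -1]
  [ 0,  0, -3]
e^{tB} =
  [t*exp(-3*t) + exp(-3*t), t*exp(-3*t), t^2*exp(-3*t)/2 + 2*t*exp(-3*t)]
  [-t*exp(-3*t), -t*exp(-3*t) + exp(-3*t), -t^2*exp(-3*t)/2 - t*exp(-3*t)]
  [0, 0, exp(-3*t)]

Strategy: write B = P · J · P⁻¹ where J is a Jordan canonical form, so e^{tB} = P · e^{tJ} · P⁻¹, and e^{tJ} can be computed block-by-block.

B has Jordan form
J =
  [-3,  1,  0]
  [ 0, -3,  1]
  [ 0,  0, -3]
(up to reordering of blocks).

Per-block formulas:
  For a 3×3 Jordan block J_3(-3): exp(t · J_3(-3)) = e^(-3t)·(I + t·N + (t^2/2)·N^2), where N is the 3×3 nilpotent shift.

After assembling e^{tJ} and conjugating by P, we get:

e^{tB} =
  [t*exp(-3*t) + exp(-3*t), t*exp(-3*t), t^2*exp(-3*t)/2 + 2*t*exp(-3*t)]
  [-t*exp(-3*t), -t*exp(-3*t) + exp(-3*t), -t^2*exp(-3*t)/2 - t*exp(-3*t)]
  [0, 0, exp(-3*t)]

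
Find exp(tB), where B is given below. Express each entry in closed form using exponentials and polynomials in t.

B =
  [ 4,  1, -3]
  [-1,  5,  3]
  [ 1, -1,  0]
e^{tB} =
  [-3*t^2*exp(3*t)/2 + t*exp(3*t) + exp(3*t), 3*t^2*exp(3*t) + t*exp(3*t), 9*t^2*exp(3*t)/2 - 3*t*exp(3*t)]
  [-t*exp(3*t), 2*t*exp(3*t) + exp(3*t), 3*t*exp(3*t)]
  [-t^2*exp(3*t)/2 + t*exp(3*t), t^2*exp(3*t) - t*exp(3*t), 3*t^2*exp(3*t)/2 - 3*t*exp(3*t) + exp(3*t)]

Strategy: write B = P · J · P⁻¹ where J is a Jordan canonical form, so e^{tB} = P · e^{tJ} · P⁻¹, and e^{tJ} can be computed block-by-block.

B has Jordan form
J =
  [3, 1, 0]
  [0, 3, 1]
  [0, 0, 3]
(up to reordering of blocks).

Per-block formulas:
  For a 3×3 Jordan block J_3(3): exp(t · J_3(3)) = e^(3t)·(I + t·N + (t^2/2)·N^2), where N is the 3×3 nilpotent shift.

After assembling e^{tJ} and conjugating by P, we get:

e^{tB} =
  [-3*t^2*exp(3*t)/2 + t*exp(3*t) + exp(3*t), 3*t^2*exp(3*t) + t*exp(3*t), 9*t^2*exp(3*t)/2 - 3*t*exp(3*t)]
  [-t*exp(3*t), 2*t*exp(3*t) + exp(3*t), 3*t*exp(3*t)]
  [-t^2*exp(3*t)/2 + t*exp(3*t), t^2*exp(3*t) - t*exp(3*t), 3*t^2*exp(3*t)/2 - 3*t*exp(3*t) + exp(3*t)]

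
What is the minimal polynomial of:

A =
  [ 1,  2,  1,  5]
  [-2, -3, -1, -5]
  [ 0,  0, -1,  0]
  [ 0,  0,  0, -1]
x^2 + 2*x + 1

The characteristic polynomial is χ_A(x) = (x + 1)^4, so the eigenvalues are known. The minimal polynomial is
  m_A(x) = Π_λ (x − λ)^{k_λ}
where k_λ is the size of the *largest* Jordan block for λ (equivalently, the smallest k with (A − λI)^k v = 0 for every generalised eigenvector v of λ).

  λ = -1: largest Jordan block has size 2, contributing (x + 1)^2

So m_A(x) = (x + 1)^2 = x^2 + 2*x + 1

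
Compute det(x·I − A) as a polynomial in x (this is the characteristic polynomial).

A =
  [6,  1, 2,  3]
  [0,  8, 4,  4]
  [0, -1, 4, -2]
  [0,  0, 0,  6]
x^4 - 24*x^3 + 216*x^2 - 864*x + 1296

Expanding det(x·I − A) (e.g. by cofactor expansion or by noting that A is similar to its Jordan form J, which has the same characteristic polynomial as A) gives
  χ_A(x) = x^4 - 24*x^3 + 216*x^2 - 864*x + 1296
which factors as (x - 6)^4. The eigenvalues (with algebraic multiplicities) are λ = 6 with multiplicity 4.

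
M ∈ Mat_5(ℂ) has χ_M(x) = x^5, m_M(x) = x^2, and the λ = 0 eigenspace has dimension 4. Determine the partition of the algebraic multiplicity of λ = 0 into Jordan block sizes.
Block sizes for λ = 0: [2, 1, 1, 1]

Step 1 — from the characteristic polynomial, algebraic multiplicity of λ = 0 is 5. From dim ker(M − (0)·I) = 4, there are exactly 4 Jordan blocks for λ = 0.
Step 2 — from the minimal polynomial, the factor (x − 0)^2 tells us the largest block for λ = 0 has size 2.
Step 3 — with total size 5, 4 blocks, and largest block 2, the block sizes (in nonincreasing order) are [2, 1, 1, 1].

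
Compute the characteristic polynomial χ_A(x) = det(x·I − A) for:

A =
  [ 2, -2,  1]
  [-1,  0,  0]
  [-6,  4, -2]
x^3

Expanding det(x·I − A) (e.g. by cofactor expansion or by noting that A is similar to its Jordan form J, which has the same characteristic polynomial as A) gives
  χ_A(x) = x^3
which factors as x^3. The eigenvalues (with algebraic multiplicities) are λ = 0 with multiplicity 3.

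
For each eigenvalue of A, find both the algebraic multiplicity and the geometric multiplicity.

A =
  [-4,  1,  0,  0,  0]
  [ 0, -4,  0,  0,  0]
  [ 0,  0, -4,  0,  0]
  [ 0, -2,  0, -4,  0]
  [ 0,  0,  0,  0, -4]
λ = -4: alg = 5, geom = 4

Step 1 — factor the characteristic polynomial to read off the algebraic multiplicities:
  χ_A(x) = (x + 4)^5

Step 2 — compute geometric multiplicities via the rank-nullity identity g(λ) = n − rank(A − λI):
  rank(A − (-4)·I) = 1, so dim ker(A − (-4)·I) = n − 1 = 4

Summary:
  λ = -4: algebraic multiplicity = 5, geometric multiplicity = 4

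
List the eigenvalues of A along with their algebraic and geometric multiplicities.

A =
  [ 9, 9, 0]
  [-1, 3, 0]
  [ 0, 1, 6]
λ = 6: alg = 3, geom = 1

Step 1 — factor the characteristic polynomial to read off the algebraic multiplicities:
  χ_A(x) = (x - 6)^3

Step 2 — compute geometric multiplicities via the rank-nullity identity g(λ) = n − rank(A − λI):
  rank(A − (6)·I) = 2, so dim ker(A − (6)·I) = n − 2 = 1

Summary:
  λ = 6: algebraic multiplicity = 3, geometric multiplicity = 1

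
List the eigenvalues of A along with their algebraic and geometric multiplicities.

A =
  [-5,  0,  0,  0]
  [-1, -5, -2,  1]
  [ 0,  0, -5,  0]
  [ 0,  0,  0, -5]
λ = -5: alg = 4, geom = 3

Step 1 — factor the characteristic polynomial to read off the algebraic multiplicities:
  χ_A(x) = (x + 5)^4

Step 2 — compute geometric multiplicities via the rank-nullity identity g(λ) = n − rank(A − λI):
  rank(A − (-5)·I) = 1, so dim ker(A − (-5)·I) = n − 1 = 3

Summary:
  λ = -5: algebraic multiplicity = 4, geometric multiplicity = 3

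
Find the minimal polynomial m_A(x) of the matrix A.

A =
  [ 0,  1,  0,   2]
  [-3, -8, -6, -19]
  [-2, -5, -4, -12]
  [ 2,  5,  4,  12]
x^3

The characteristic polynomial is χ_A(x) = x^4, so the eigenvalues are known. The minimal polynomial is
  m_A(x) = Π_λ (x − λ)^{k_λ}
where k_λ is the size of the *largest* Jordan block for λ (equivalently, the smallest k with (A − λI)^k v = 0 for every generalised eigenvector v of λ).

  λ = 0: largest Jordan block has size 3, contributing (x − 0)^3

So m_A(x) = x^3 = x^3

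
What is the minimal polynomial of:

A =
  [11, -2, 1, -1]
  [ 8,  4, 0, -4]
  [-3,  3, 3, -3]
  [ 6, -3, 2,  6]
x^2 - 12*x + 36

The characteristic polynomial is χ_A(x) = (x - 6)^4, so the eigenvalues are known. The minimal polynomial is
  m_A(x) = Π_λ (x − λ)^{k_λ}
where k_λ is the size of the *largest* Jordan block for λ (equivalently, the smallest k with (A − λI)^k v = 0 for every generalised eigenvector v of λ).

  λ = 6: largest Jordan block has size 2, contributing (x − 6)^2

So m_A(x) = (x - 6)^2 = x^2 - 12*x + 36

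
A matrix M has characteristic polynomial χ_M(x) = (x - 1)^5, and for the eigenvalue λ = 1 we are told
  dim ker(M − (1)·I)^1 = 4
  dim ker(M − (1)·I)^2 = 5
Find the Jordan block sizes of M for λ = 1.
Block sizes for λ = 1: [2, 1, 1, 1]

From the dimensions of kernels of powers, the number of Jordan blocks of size at least j is d_j − d_{j−1} where d_j = dim ker(N^j) (with d_0 = 0). Computing the differences gives [4, 1].
The number of blocks of size exactly k is (#blocks of size ≥ k) − (#blocks of size ≥ k + 1), so the partition is: 3 block(s) of size 1, 1 block(s) of size 2.
In nonincreasing order the block sizes are [2, 1, 1, 1].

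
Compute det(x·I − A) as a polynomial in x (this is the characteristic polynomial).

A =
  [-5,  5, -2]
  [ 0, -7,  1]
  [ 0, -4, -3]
x^3 + 15*x^2 + 75*x + 125

Expanding det(x·I − A) (e.g. by cofactor expansion or by noting that A is similar to its Jordan form J, which has the same characteristic polynomial as A) gives
  χ_A(x) = x^3 + 15*x^2 + 75*x + 125
which factors as (x + 5)^3. The eigenvalues (with algebraic multiplicities) are λ = -5 with multiplicity 3.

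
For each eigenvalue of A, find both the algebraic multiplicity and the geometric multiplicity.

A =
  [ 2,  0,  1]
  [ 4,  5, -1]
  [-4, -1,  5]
λ = 4: alg = 3, geom = 1

Step 1 — factor the characteristic polynomial to read off the algebraic multiplicities:
  χ_A(x) = (x - 4)^3

Step 2 — compute geometric multiplicities via the rank-nullity identity g(λ) = n − rank(A − λI):
  rank(A − (4)·I) = 2, so dim ker(A − (4)·I) = n − 2 = 1

Summary:
  λ = 4: algebraic multiplicity = 3, geometric multiplicity = 1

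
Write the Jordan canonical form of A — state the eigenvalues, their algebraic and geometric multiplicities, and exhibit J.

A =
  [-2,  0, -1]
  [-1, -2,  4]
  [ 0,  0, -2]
J_3(-2)

The characteristic polynomial is
  det(x·I − A) = x^3 + 6*x^2 + 12*x + 8 = (x + 2)^3

Eigenvalues and multiplicities (the geometric multiplicity of λ is n − rank(A − λI), which equals the number of Jordan blocks for λ):
  λ = -2: algebraic multiplicity = 3, geometric multiplicity = 1

Determining the block sizes for each eigenvalue:
  λ = -2: one block (gm = 1), so the single block has size am = 3 → block sizes [3]

Assembling the blocks gives a Jordan form
J =
  [-2,  1,  0]
  [ 0, -2,  1]
  [ 0,  0, -2]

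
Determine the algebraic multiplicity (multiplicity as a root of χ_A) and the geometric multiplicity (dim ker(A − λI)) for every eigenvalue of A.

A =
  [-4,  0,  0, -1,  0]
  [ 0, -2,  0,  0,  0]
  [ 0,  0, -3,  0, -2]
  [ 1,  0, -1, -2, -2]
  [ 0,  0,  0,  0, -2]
λ = -3: alg = 3, geom = 1; λ = -2: alg = 2, geom = 2

Step 1 — factor the characteristic polynomial to read off the algebraic multiplicities:
  χ_A(x) = (x + 2)^2*(x + 3)^3

Step 2 — compute geometric multiplicities via the rank-nullity identity g(λ) = n − rank(A − λI):
  rank(A − (-3)·I) = 4, so dim ker(A − (-3)·I) = n − 4 = 1
  rank(A − (-2)·I) = 3, so dim ker(A − (-2)·I) = n − 3 = 2

Summary:
  λ = -3: algebraic multiplicity = 3, geometric multiplicity = 1
  λ = -2: algebraic multiplicity = 2, geometric multiplicity = 2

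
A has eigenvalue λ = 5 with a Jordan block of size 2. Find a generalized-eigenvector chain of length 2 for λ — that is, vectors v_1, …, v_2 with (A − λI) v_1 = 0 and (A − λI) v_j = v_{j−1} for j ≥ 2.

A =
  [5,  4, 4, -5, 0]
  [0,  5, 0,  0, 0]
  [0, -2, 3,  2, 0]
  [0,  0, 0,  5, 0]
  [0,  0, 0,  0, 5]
A Jordan chain for λ = 5 of length 2:
v_1 = (-1, 0, 0, 0, 0)ᵀ
v_2 = (0, 1, 0, 1, 0)ᵀ

Let N = A − (5)·I. We want v_2 with N^2 v_2 = 0 but N^1 v_2 ≠ 0; then v_{j-1} := N · v_j for j = 2, …, 2.

Pick v_2 = (0, 1, 0, 1, 0)ᵀ.
Then v_1 = N · v_2 = (-1, 0, 0, 0, 0)ᵀ.

Sanity check: (A − (5)·I) v_1 = (0, 0, 0, 0, 0)ᵀ = 0. ✓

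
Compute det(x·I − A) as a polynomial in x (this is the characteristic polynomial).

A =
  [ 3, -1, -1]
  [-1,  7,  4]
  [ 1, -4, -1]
x^3 - 9*x^2 + 27*x - 27

Expanding det(x·I − A) (e.g. by cofactor expansion or by noting that A is similar to its Jordan form J, which has the same characteristic polynomial as A) gives
  χ_A(x) = x^3 - 9*x^2 + 27*x - 27
which factors as (x - 3)^3. The eigenvalues (with algebraic multiplicities) are λ = 3 with multiplicity 3.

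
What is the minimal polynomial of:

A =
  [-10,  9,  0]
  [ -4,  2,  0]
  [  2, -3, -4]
x^2 + 8*x + 16

The characteristic polynomial is χ_A(x) = (x + 4)^3, so the eigenvalues are known. The minimal polynomial is
  m_A(x) = Π_λ (x − λ)^{k_λ}
where k_λ is the size of the *largest* Jordan block for λ (equivalently, the smallest k with (A − λI)^k v = 0 for every generalised eigenvector v of λ).

  λ = -4: largest Jordan block has size 2, contributing (x + 4)^2

So m_A(x) = (x + 4)^2 = x^2 + 8*x + 16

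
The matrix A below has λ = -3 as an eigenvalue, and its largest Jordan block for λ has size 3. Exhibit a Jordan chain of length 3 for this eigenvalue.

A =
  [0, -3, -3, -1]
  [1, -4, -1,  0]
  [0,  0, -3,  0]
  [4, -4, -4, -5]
A Jordan chain for λ = -3 of length 3:
v_1 = (2, 2, 0, 0)ᵀ
v_2 = (3, 1, 0, 4)ᵀ
v_3 = (1, 0, 0, 0)ᵀ

Let N = A − (-3)·I. We want v_3 with N^3 v_3 = 0 but N^2 v_3 ≠ 0; then v_{j-1} := N · v_j for j = 3, …, 2.

Pick v_3 = (1, 0, 0, 0)ᵀ.
Then v_2 = N · v_3 = (3, 1, 0, 4)ᵀ.
Then v_1 = N · v_2 = (2, 2, 0, 0)ᵀ.

Sanity check: (A − (-3)·I) v_1 = (0, 0, 0, 0)ᵀ = 0. ✓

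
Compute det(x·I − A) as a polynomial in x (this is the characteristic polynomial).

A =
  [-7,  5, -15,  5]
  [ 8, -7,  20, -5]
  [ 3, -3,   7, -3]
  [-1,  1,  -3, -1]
x^4 + 8*x^3 + 24*x^2 + 32*x + 16

Expanding det(x·I − A) (e.g. by cofactor expansion or by noting that A is similar to its Jordan form J, which has the same characteristic polynomial as A) gives
  χ_A(x) = x^4 + 8*x^3 + 24*x^2 + 32*x + 16
which factors as (x + 2)^4. The eigenvalues (with algebraic multiplicities) are λ = -2 with multiplicity 4.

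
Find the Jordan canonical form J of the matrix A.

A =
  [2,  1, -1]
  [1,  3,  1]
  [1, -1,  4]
J_3(3)

The characteristic polynomial is
  det(x·I − A) = x^3 - 9*x^2 + 27*x - 27 = (x - 3)^3

Eigenvalues and multiplicities (the geometric multiplicity of λ is n − rank(A − λI), which equals the number of Jordan blocks for λ):
  λ = 3: algebraic multiplicity = 3, geometric multiplicity = 1

Determining the block sizes for each eigenvalue:
  λ = 3: one block (gm = 1), so the single block has size am = 3 → block sizes [3]

Assembling the blocks gives a Jordan form
J =
  [3, 1, 0]
  [0, 3, 1]
  [0, 0, 3]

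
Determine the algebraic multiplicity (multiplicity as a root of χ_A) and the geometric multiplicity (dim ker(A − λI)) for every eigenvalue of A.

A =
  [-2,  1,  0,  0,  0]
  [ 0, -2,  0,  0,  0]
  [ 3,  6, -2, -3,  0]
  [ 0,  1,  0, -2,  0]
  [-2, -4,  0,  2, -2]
λ = -2: alg = 5, geom = 3

Step 1 — factor the characteristic polynomial to read off the algebraic multiplicities:
  χ_A(x) = (x + 2)^5

Step 2 — compute geometric multiplicities via the rank-nullity identity g(λ) = n − rank(A − λI):
  rank(A − (-2)·I) = 2, so dim ker(A − (-2)·I) = n − 2 = 3

Summary:
  λ = -2: algebraic multiplicity = 5, geometric multiplicity = 3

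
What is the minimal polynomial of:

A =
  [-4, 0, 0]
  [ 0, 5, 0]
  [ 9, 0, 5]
x^2 - x - 20

The characteristic polynomial is χ_A(x) = (x - 5)^2*(x + 4), so the eigenvalues are known. The minimal polynomial is
  m_A(x) = Π_λ (x − λ)^{k_λ}
where k_λ is the size of the *largest* Jordan block for λ (equivalently, the smallest k with (A − λI)^k v = 0 for every generalised eigenvector v of λ).

  λ = -4: largest Jordan block has size 1, contributing (x + 4)
  λ = 5: largest Jordan block has size 1, contributing (x − 5)

So m_A(x) = (x - 5)*(x + 4) = x^2 - x - 20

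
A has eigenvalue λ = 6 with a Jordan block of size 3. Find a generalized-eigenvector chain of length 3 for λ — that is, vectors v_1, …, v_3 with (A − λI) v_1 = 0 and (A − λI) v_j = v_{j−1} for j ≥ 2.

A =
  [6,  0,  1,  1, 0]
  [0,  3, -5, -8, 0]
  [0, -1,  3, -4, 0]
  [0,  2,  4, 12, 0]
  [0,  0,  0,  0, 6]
A Jordan chain for λ = 6 of length 3:
v_1 = (1, -2, -2, 2, 0)ᵀ
v_2 = (0, -3, -1, 2, 0)ᵀ
v_3 = (0, 1, 0, 0, 0)ᵀ

Let N = A − (6)·I. We want v_3 with N^3 v_3 = 0 but N^2 v_3 ≠ 0; then v_{j-1} := N · v_j for j = 3, …, 2.

Pick v_3 = (0, 1, 0, 0, 0)ᵀ.
Then v_2 = N · v_3 = (0, -3, -1, 2, 0)ᵀ.
Then v_1 = N · v_2 = (1, -2, -2, 2, 0)ᵀ.

Sanity check: (A − (6)·I) v_1 = (0, 0, 0, 0, 0)ᵀ = 0. ✓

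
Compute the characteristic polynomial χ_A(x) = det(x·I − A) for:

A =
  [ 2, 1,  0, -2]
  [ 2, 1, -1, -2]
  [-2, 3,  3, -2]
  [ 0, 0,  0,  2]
x^4 - 8*x^3 + 24*x^2 - 32*x + 16

Expanding det(x·I − A) (e.g. by cofactor expansion or by noting that A is similar to its Jordan form J, which has the same characteristic polynomial as A) gives
  χ_A(x) = x^4 - 8*x^3 + 24*x^2 - 32*x + 16
which factors as (x - 2)^4. The eigenvalues (with algebraic multiplicities) are λ = 2 with multiplicity 4.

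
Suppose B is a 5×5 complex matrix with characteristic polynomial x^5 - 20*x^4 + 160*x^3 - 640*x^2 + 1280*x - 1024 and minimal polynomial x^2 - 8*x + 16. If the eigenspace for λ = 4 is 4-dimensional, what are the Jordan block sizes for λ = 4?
Block sizes for λ = 4: [2, 1, 1, 1]

Step 1 — from the characteristic polynomial, algebraic multiplicity of λ = 4 is 5. From dim ker(B − (4)·I) = 4, there are exactly 4 Jordan blocks for λ = 4.
Step 2 — from the minimal polynomial, the factor (x − 4)^2 tells us the largest block for λ = 4 has size 2.
Step 3 — with total size 5, 4 blocks, and largest block 2, the block sizes (in nonincreasing order) are [2, 1, 1, 1].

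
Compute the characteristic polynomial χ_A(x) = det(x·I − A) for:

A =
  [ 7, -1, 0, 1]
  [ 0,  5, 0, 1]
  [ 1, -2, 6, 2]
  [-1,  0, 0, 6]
x^4 - 24*x^3 + 216*x^2 - 864*x + 1296

Expanding det(x·I − A) (e.g. by cofactor expansion or by noting that A is similar to its Jordan form J, which has the same characteristic polynomial as A) gives
  χ_A(x) = x^4 - 24*x^3 + 216*x^2 - 864*x + 1296
which factors as (x - 6)^4. The eigenvalues (with algebraic multiplicities) are λ = 6 with multiplicity 4.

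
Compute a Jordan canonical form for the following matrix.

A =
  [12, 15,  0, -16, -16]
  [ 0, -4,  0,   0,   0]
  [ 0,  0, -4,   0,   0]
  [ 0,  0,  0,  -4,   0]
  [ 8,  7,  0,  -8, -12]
J_2(-4) ⊕ J_1(-4) ⊕ J_1(-4) ⊕ J_1(4)

The characteristic polynomial is
  det(x·I − A) = x^5 + 12*x^4 + 32*x^3 - 128*x^2 - 768*x - 1024 = (x - 4)*(x + 4)^4

Eigenvalues and multiplicities (the geometric multiplicity of λ is n − rank(A − λI), which equals the number of Jordan blocks for λ):
  λ = -4: algebraic multiplicity = 4, geometric multiplicity = 3
  λ = 4: algebraic multiplicity = 1, geometric multiplicity = 1

Determining the block sizes for each eigenvalue:
  λ = -4: 3 blocks summing to 4 forces exactly one block of size 2 and the rest size 1 → block sizes [2, 1, 1]
  λ = 4: one block (gm = 1), so the single block has size am = 1 → block sizes [1]

Assembling the blocks gives a Jordan form
J =
  [-4,  1,  0,  0, 0]
  [ 0, -4,  0,  0, 0]
  [ 0,  0, -4,  0, 0]
  [ 0,  0,  0, -4, 0]
  [ 0,  0,  0,  0, 4]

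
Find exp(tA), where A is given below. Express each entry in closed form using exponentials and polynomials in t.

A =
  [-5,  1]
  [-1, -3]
e^{tA} =
  [-t*exp(-4*t) + exp(-4*t), t*exp(-4*t)]
  [-t*exp(-4*t), t*exp(-4*t) + exp(-4*t)]

Strategy: write A = P · J · P⁻¹ where J is a Jordan canonical form, so e^{tA} = P · e^{tJ} · P⁻¹, and e^{tJ} can be computed block-by-block.

A has Jordan form
J =
  [-4,  1]
  [ 0, -4]
(up to reordering of blocks).

Per-block formulas:
  For a 2×2 Jordan block J_2(-4): exp(t · J_2(-4)) = e^(-4t)·(I + t·N), where N is the 2×2 nilpotent shift.

After assembling e^{tJ} and conjugating by P, we get:

e^{tA} =
  [-t*exp(-4*t) + exp(-4*t), t*exp(-4*t)]
  [-t*exp(-4*t), t*exp(-4*t) + exp(-4*t)]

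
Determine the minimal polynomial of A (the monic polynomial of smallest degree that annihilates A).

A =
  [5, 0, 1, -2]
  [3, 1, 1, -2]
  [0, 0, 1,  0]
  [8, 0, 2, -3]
x^3 - 3*x^2 + 3*x - 1

The characteristic polynomial is χ_A(x) = (x - 1)^4, so the eigenvalues are known. The minimal polynomial is
  m_A(x) = Π_λ (x − λ)^{k_λ}
where k_λ is the size of the *largest* Jordan block for λ (equivalently, the smallest k with (A − λI)^k v = 0 for every generalised eigenvector v of λ).

  λ = 1: largest Jordan block has size 3, contributing (x − 1)^3

So m_A(x) = (x - 1)^3 = x^3 - 3*x^2 + 3*x - 1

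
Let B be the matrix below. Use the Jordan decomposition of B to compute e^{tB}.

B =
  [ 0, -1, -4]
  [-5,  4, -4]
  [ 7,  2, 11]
e^{tB} =
  [t^2*exp(5*t) - 5*t*exp(5*t) + exp(5*t), -t^2*exp(5*t) - t*exp(5*t), -4*t*exp(5*t)]
  [t^2*exp(5*t) - 5*t*exp(5*t), -t^2*exp(5*t) - t*exp(5*t) + exp(5*t), -4*t*exp(5*t)]
  [-3*t^2*exp(5*t)/2 + 7*t*exp(5*t), 3*t^2*exp(5*t)/2 + 2*t*exp(5*t), 6*t*exp(5*t) + exp(5*t)]

Strategy: write B = P · J · P⁻¹ where J is a Jordan canonical form, so e^{tB} = P · e^{tJ} · P⁻¹, and e^{tJ} can be computed block-by-block.

B has Jordan form
J =
  [5, 1, 0]
  [0, 5, 1]
  [0, 0, 5]
(up to reordering of blocks).

Per-block formulas:
  For a 3×3 Jordan block J_3(5): exp(t · J_3(5)) = e^(5t)·(I + t·N + (t^2/2)·N^2), where N is the 3×3 nilpotent shift.

After assembling e^{tJ} and conjugating by P, we get:

e^{tB} =
  [t^2*exp(5*t) - 5*t*exp(5*t) + exp(5*t), -t^2*exp(5*t) - t*exp(5*t), -4*t*exp(5*t)]
  [t^2*exp(5*t) - 5*t*exp(5*t), -t^2*exp(5*t) - t*exp(5*t) + exp(5*t), -4*t*exp(5*t)]
  [-3*t^2*exp(5*t)/2 + 7*t*exp(5*t), 3*t^2*exp(5*t)/2 + 2*t*exp(5*t), 6*t*exp(5*t) + exp(5*t)]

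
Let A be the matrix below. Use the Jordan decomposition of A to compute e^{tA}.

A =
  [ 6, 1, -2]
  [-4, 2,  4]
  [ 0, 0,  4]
e^{tA} =
  [2*t*exp(4*t) + exp(4*t), t*exp(4*t), -2*t*exp(4*t)]
  [-4*t*exp(4*t), -2*t*exp(4*t) + exp(4*t), 4*t*exp(4*t)]
  [0, 0, exp(4*t)]

Strategy: write A = P · J · P⁻¹ where J is a Jordan canonical form, so e^{tA} = P · e^{tJ} · P⁻¹, and e^{tJ} can be computed block-by-block.

A has Jordan form
J =
  [4, 1, 0]
  [0, 4, 0]
  [0, 0, 4]
(up to reordering of blocks).

Per-block formulas:
  For a 2×2 Jordan block J_2(4): exp(t · J_2(4)) = e^(4t)·(I + t·N), where N is the 2×2 nilpotent shift.
  For a 1×1 block at λ = 4: exp(t · [4]) = [e^(4t)].

After assembling e^{tJ} and conjugating by P, we get:

e^{tA} =
  [2*t*exp(4*t) + exp(4*t), t*exp(4*t), -2*t*exp(4*t)]
  [-4*t*exp(4*t), -2*t*exp(4*t) + exp(4*t), 4*t*exp(4*t)]
  [0, 0, exp(4*t)]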